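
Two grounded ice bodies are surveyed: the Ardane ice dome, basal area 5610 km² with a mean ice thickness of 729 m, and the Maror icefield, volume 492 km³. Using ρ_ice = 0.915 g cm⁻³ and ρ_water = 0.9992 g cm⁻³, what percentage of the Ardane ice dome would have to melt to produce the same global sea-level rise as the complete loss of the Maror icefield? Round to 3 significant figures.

≈ 12.0 %

Equal sea-level rise means equal mass of meltwater, i.e. equal mass of ice lost.
Ice mass of Maror: 4.502×10^14 kg; ice mass of Ardane: 3.742×10^15 kg.
Fraction required = 4.502×10^14 / 3.742×10^15 = 0.120 → 12.0 %.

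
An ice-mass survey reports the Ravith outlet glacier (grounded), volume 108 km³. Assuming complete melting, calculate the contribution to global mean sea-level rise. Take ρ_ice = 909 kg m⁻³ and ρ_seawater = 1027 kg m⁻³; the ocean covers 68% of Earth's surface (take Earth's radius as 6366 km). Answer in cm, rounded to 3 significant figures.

Ravith: 108 km³ × (909/1027) = 95.59 km³ of water.
Spread over 3.46×10^14 m² of ocean, Δh = 9.559×10^10 / 3.46×10^14 = 2.76×10^-4 m = 0.0276 cm.

≈ 0.0276 cm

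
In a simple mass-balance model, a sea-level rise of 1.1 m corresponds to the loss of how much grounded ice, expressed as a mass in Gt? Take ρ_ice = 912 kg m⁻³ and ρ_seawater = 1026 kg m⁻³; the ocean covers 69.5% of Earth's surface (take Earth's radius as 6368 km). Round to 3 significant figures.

Required water volume = Δh × A = 1.1 m × 3.54×10^14 m² = 3.896×10^14 m³.
ρ_w = 1026 kg m⁻³, so the mass of water = 3.896×10^14 m³ × 1026 kg m⁻³ = 3.997×10^17 kg = 4.00×10^5 Gt (and the same mass of ice, by conservation).

≈ 4.00×10^5 Gt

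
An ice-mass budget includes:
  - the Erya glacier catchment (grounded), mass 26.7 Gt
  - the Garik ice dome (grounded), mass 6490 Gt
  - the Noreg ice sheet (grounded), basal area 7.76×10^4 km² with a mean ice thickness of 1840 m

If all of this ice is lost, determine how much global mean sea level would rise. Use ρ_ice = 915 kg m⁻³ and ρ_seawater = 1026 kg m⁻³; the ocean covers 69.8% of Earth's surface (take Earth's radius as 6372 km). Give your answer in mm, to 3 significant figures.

Erya: 26.7 Gt = 2.670×10^13 kg; dividing by ρ_w = 1026 kg m⁻³ gives 2.602×10^10 m³ of water.
Garik: 6490 Gt = 6.490×10^15 kg; dividing by ρ_w = 1026 kg m⁻³ gives 6.326×10^12 m³ of water.
Noreg: ice volume = 7.76×10^4 km² × 1840 m = 1.428×10^5 km³; 1.428×10^5 × (915/1026) = 1.273×10^5 km³ of water.
Total added water ≈ 1.337×10^14 m³ over 3.56×10^14 m² → Δh = 0.375 m = 375 mm.

≈ 375 mm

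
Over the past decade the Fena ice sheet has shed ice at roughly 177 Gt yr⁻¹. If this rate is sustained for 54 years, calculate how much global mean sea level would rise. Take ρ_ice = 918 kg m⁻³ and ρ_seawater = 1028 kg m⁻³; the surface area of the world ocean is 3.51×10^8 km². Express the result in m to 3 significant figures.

≈ 0.0265 m

Total mass lost = 177 Gt/yr × 54 yr = 9558 Gt = 9.558×10^15 kg.
ρ_w = 1028 kg m⁻³, so water volume = 9.558×10^15 / 1028 = 9.298×10^12 m³.
Δh = 9.298×10^12 / 3.51×10^14 = 0.0265 m.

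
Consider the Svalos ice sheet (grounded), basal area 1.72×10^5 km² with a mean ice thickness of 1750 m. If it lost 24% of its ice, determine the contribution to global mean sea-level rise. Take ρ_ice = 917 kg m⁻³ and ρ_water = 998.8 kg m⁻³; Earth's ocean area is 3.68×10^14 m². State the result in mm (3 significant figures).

Svalos: ice volume = 1.72×10^5 km² × 1750 m = 3.010×10^5 km³; 0.24 × 3.010×10^5 × (917/998.8) = 6.632×10^4 km³ of water.
Spread over 3.68×10^14 m² of ocean, Δh = 6.632×10^13 / 3.68×10^14 = 0.180 m = 180 mm.

≈ 180 mm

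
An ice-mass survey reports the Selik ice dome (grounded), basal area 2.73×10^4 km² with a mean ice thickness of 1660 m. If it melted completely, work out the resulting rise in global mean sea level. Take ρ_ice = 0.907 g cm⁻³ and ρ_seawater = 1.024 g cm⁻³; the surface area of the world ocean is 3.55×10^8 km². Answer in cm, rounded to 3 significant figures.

≈ 11.3 cm

Selik: ice volume = 2.73×10^4 km² × 1660 m = 4.532×10^4 km³; 4.532×10^4 × (907/1024) = 4.014×10^4 km³ of water.
Spread over 3.55×10^14 m² of ocean, Δh = 4.014×10^13 / 3.55×10^14 = 0.113 m = 11.3 cm.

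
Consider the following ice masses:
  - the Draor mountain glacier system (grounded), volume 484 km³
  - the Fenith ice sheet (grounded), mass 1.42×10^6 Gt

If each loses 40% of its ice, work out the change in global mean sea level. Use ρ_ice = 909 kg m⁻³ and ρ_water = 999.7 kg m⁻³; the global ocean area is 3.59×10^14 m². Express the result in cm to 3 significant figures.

≈ 158 cm

Draor: 0.4 × 484 km³ × (909/999.7) = 176.0 km³ of water.
Fenith: 0.4 × 1.42×10^6 Gt = 5.680×10^17 kg; dividing by ρ_w = 999.7 kg m⁻³ gives 5.682×10^14 m³ of water.
Total added water ≈ 5.683×10^14 m³ over 3.59×10^14 m² → Δh = 1.58 m = 158 cm.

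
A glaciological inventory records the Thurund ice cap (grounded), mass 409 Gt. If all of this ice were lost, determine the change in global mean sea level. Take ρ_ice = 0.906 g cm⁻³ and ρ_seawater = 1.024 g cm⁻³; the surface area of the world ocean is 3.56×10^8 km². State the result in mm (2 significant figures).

Thurund: 409 Gt = 4.090×10^14 kg; dividing by ρ_w = 1.024 g cm⁻³ = 1024 kg m⁻³ gives 3.994×10^11 m³ of water.
Spread over 3.56×10^14 m² of ocean, Δh = 3.994×10^11 / 3.56×10^14 = 1.12×10^-3 m = 1.1 mm.

≈ 1.1 mm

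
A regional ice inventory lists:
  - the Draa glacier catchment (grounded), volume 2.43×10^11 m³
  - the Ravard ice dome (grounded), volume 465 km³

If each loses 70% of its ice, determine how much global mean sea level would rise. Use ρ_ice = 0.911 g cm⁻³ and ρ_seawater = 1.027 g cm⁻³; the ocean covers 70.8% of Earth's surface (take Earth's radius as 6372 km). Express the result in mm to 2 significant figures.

≈ 1.2 mm

Draa: 0.7 × 2.43×10^11 m³ × (911/1027) = 1.509×10^11 m³ of water.
Ravard: 0.7 × 465 km³ × (911/1027) = 288.7 km³ of water.
Total added water ≈ 4.396×10^11 m³ over 3.61×10^14 m² → Δh = 1.22×10^-3 m = 1.2 mm.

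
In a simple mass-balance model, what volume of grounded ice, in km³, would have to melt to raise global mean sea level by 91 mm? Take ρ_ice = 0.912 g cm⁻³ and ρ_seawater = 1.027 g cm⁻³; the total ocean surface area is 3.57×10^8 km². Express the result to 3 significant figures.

≈ 3.66×10^4 km³

Required water volume = Δh × A = 0.091 m × 3.57×10^14 m² = 3.249×10^13 m³ = 3.249×10^4 km³.
Ice volume = water volume × ρ_w/ρ_ice = 3.249×10^4 × 1027/912 = 3.66×10^4 km³.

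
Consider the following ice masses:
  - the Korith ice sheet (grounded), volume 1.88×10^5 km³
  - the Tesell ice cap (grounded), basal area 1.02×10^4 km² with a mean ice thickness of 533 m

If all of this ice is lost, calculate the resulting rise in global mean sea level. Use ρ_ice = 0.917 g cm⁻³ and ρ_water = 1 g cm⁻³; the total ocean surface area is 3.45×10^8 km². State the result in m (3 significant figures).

Korith: 1.88×10^5 km³ × (917/1000) = 1.724×10^5 km³ of water.
Tesell: ice volume = 1.02×10^4 km² × 533 m = 5437 km³; 5437 × (917/1000) = 4985 km³ of water.
Total added water ≈ 1.774×10^14 m³ over 3.45×10^14 m² → Δh = 0.514 m.

≈ 0.514 m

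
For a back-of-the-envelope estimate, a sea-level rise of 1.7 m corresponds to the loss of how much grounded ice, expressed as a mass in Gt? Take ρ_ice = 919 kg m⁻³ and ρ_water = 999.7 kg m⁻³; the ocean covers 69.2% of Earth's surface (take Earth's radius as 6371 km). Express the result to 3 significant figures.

≈ 6.00×10^5 Gt

Required water volume = Δh × A = 1.7 m × 3.53×10^14 m² = 6.000×10^14 m³.
ρ_w = 999.7 kg m⁻³, so the mass of water = 6.000×10^14 m³ × 999.7 kg m⁻³ = 5.999×10^17 kg = 6.00×10^5 Gt (and the same mass of ice, by conservation).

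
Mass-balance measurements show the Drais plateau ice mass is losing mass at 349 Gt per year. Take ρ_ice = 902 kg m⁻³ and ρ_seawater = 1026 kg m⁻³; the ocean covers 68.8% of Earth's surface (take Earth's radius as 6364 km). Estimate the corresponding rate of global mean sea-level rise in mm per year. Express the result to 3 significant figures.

ρ_w = 1026 kg m⁻³. Annual water volume added = 349 Gt / ρ_w = 3.490×10^14 kg / 1026 kg m⁻³ = 3.402×10^11 m³.
Δh per year = 3.402×10^11 / 3.50×10^14 = 9.71×10^-4 m = 0.971 mm.

≈ 0.971 mm/yr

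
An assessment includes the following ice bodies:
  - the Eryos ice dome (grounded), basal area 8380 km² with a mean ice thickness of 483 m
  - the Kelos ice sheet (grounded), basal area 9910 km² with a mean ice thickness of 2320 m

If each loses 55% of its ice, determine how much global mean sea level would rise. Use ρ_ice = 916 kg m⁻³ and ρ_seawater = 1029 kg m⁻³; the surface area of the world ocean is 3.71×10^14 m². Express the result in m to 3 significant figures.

Eryos: ice volume = 8380 km² × 483 m = 4048 km³; 0.55 × 4048 × (916/1029) = 1982 km³ of water.
Kelos: ice volume = 9910 km² × 2320 m = 2.299×10^4 km³; 0.55 × 2.299×10^4 × (916/1029) = 1.126×10^4 km³ of water.
Total added water ≈ 1.324×10^13 m³ over 3.71×10^14 m² → Δh = 0.0357 m.

≈ 0.0357 m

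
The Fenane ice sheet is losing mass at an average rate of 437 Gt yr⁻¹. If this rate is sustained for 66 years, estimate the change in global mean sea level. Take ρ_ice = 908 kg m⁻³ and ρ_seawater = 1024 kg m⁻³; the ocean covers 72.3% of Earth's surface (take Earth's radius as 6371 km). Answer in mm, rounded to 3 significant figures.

≈ 76.4 mm

Total mass lost = 437 Gt/yr × 66 yr = 2.884×10^4 Gt = 2.884×10^16 kg.
ρ_w = 1024 kg m⁻³, so water volume = 2.884×10^16 / 1024 = 2.817×10^13 m³.
Δh = 2.817×10^13 / 3.69×10^14 = 0.0764 m = 76.4 mm.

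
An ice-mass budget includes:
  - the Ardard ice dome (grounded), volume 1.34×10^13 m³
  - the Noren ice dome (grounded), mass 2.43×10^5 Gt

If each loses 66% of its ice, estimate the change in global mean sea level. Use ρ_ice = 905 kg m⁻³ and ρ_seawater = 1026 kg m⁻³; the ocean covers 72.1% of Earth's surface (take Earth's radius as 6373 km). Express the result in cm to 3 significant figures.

Ardard: 0.66 × 1.34×10^13 m³ × (905/1026) = 7.801×10^12 m³ of water.
Noren: 0.66 × 2.43×10^5 Gt = 1.604×10^17 kg; dividing by ρ_w = 1026 kg m⁻³ gives 1.563×10^14 m³ of water.
Total added water ≈ 1.641×10^14 m³ over 3.68×10^14 m² → Δh = 0.446 m = 44.6 cm.

≈ 44.6 cm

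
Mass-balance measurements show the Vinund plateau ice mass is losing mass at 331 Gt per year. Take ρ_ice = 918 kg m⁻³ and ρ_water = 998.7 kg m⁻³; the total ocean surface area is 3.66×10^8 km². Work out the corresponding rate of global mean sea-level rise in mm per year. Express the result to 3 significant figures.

ρ_w = 998.7 kg m⁻³. Annual water volume added = 331 Gt / ρ_w = 3.310×10^14 kg / 998.7 kg m⁻³ = 3.314×10^11 m³.
Δh per year = 3.314×10^11 / 3.66×10^14 = 9.06×10^-4 m = 0.906 mm.

≈ 0.906 mm/yr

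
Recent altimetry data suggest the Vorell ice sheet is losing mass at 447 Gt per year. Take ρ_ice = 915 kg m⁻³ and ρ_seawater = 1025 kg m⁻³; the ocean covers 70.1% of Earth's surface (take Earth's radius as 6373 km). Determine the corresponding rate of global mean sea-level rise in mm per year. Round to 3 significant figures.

≈ 1.22 mm/yr

ρ_w = 1025 kg m⁻³. Annual water volume added = 447 Gt / ρ_w = 4.470×10^14 kg / 1025 kg m⁻³ = 4.361×10^11 m³.
Δh per year = 4.361×10^11 / 3.58×10^14 = 1.22×10^-3 m = 1.22 mm.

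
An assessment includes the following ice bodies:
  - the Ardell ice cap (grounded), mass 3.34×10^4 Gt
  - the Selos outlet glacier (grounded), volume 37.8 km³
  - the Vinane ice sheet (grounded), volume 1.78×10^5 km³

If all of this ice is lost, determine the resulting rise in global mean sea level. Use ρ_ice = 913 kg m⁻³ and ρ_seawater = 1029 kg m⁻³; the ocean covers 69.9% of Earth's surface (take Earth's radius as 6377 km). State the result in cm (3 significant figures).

≈ 53.3 cm

Ardell: 3.34×10^4 Gt = 3.340×10^16 kg; dividing by ρ_w = 1029 kg m⁻³ gives 3.246×10^13 m³ of water.
Selos: 37.8 km³ × (913/1029) = 33.54 km³ of water.
Vinane: 1.78×10^5 km³ × (913/1029) = 1.579×10^5 km³ of water.
Total added water ≈ 1.904×10^14 m³ over 3.57×10^14 m² → Δh = 0.533 m = 53.3 cm.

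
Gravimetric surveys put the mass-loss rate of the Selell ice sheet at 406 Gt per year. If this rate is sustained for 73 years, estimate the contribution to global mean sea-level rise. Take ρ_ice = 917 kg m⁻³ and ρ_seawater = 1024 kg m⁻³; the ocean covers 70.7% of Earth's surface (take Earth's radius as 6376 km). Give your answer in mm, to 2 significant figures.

≈ 80 mm

Total mass lost = 406 Gt/yr × 73 yr = 2.964×10^4 Gt = 2.964×10^16 kg.
ρ_w = 1024 kg m⁻³, so water volume = 2.964×10^16 / 1024 = 2.894×10^13 m³.
Δh = 2.894×10^13 / 3.61×10^14 = 0.0801 m = 80 mm.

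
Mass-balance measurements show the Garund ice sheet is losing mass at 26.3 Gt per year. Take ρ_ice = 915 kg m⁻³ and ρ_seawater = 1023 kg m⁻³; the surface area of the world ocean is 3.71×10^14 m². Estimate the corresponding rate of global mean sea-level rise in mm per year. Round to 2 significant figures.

ρ_w = 1023 kg m⁻³. Annual water volume added = 26.3 Gt / ρ_w = 2.630×10^13 kg / 1023 kg m⁻³ = 2.571×10^10 m³.
Δh per year = 2.571×10^10 / 3.71×10^14 = 6.93×10^-5 m = 0.069 mm.

≈ 0.069 mm/yr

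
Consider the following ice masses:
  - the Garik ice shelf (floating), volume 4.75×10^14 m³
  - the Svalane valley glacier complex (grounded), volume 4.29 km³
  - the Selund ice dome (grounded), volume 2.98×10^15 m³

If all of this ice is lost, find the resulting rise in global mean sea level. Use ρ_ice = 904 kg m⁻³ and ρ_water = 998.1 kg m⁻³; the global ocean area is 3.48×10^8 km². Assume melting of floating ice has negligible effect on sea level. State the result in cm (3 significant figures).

The Garik ice shelf is floating and already displaces its own weight of water, so its melt adds essentially nothing to sea level.
Svalane: 4.29 km³ × (904/998.1) = 3.886 km³ of water.
Selund: 2.98×10^15 m³ × (904/998.1) = 2.699×10^15 m³ of water.
Total added water ≈ 2.699×10^15 m³ over 3.48×10^14 m² → Δh = 7.76 m = 776 cm.

≈ 776 cm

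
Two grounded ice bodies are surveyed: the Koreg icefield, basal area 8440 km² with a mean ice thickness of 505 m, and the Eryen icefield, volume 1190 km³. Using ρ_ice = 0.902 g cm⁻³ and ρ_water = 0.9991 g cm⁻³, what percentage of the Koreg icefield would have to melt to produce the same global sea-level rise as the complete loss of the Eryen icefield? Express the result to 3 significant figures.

Equal sea-level rise means equal mass of meltwater, i.e. equal mass of ice lost.
Ice mass of Eryen: 1.073×10^15 kg; ice mass of Koreg: 3.845×10^15 kg.
Fraction required = 1.073×10^15 / 3.845×10^15 = 0.279 → 27.9 %.

≈ 27.9 %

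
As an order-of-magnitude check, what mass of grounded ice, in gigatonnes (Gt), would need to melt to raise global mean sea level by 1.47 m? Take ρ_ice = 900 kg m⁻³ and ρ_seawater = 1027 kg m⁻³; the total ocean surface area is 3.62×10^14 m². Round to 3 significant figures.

Required water volume = Δh × A = 1.47 m × 3.62×10^14 m² = 5.321×10^14 m³.
ρ_w = 1027 kg m⁻³, so the mass of water = 5.321×10^14 m³ × 1027 kg m⁻³ = 5.465×10^17 kg = 5.47×10^5 Gt (and the same mass of ice, by conservation).

≈ 5.47×10^5 Gt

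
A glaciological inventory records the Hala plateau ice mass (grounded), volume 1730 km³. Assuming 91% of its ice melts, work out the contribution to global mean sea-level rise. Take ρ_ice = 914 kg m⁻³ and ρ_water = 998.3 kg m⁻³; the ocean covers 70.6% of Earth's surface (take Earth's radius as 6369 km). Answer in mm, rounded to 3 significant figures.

≈ 4.01 mm

Hala: 0.91 × 1730 km³ × (914/998.3) = 1441 km³ of water.
Spread over 3.60×10^14 m² of ocean, Δh = 1.441×10^12 / 3.60×10^14 = 4.01×10^-3 m = 4.01 mm.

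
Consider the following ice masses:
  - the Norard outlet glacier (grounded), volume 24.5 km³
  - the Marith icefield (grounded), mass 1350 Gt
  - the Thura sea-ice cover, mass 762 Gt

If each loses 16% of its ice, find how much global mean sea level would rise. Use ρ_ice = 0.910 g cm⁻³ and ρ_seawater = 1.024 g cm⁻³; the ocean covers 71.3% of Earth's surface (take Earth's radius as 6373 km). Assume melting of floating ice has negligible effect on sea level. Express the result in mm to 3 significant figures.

≈ 0.589 mm

Norard: 0.16 × 24.5 km³ × (910/1024) = 3.484 km³ of water.
Marith: 0.16 × 1350 Gt = 2.160×10^14 kg; dividing by ρ_w = 1.024 g cm⁻³ = 1024 kg m⁻³ gives 2.109×10^11 m³ of water.
The Thura sea-ice cover is floating and already displaces its own weight of water, so its melt adds essentially nothing to sea level.
Total added water ≈ 2.144×10^11 m³ over 3.64×10^14 m² → Δh = 5.89×10^-4 m = 0.589 mm.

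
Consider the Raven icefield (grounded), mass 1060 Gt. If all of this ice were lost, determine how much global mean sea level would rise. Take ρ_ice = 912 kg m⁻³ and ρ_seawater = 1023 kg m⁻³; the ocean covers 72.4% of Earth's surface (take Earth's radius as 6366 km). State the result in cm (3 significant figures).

Raven: 1060 Gt = 1.060×10^15 kg; dividing by ρ_w = 1023 kg m⁻³ gives 1.036×10^12 m³ of water.
Spread over 3.69×10^14 m² of ocean, Δh = 1.036×10^12 / 3.69×10^14 = 2.81×10^-3 m = 0.281 cm.

≈ 0.281 cm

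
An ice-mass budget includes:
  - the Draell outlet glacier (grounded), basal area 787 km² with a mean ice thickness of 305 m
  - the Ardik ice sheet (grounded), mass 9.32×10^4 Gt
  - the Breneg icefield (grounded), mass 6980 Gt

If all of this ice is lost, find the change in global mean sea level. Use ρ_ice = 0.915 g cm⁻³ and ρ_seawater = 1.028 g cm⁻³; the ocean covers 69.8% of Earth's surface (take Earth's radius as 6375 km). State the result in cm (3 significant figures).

≈ 27.4 cm

Draell: ice volume = 787 km² × 305 m = 240.0 km³; 240.0 × (915/1028) = 213.6 km³ of water.
Ardik: 9.32×10^4 Gt = 9.320×10^16 kg; dividing by ρ_w = 1.028 g cm⁻³ = 1028 kg m⁻³ gives 9.066×10^13 m³ of water.
Breneg: 6980 Gt = 6.980×10^15 kg; dividing by ρ_w = 1028 kg m⁻³ gives 6.790×10^12 m³ of water.
Total added water ≈ 9.767×10^13 m³ over 3.56×10^14 m² → Δh = 0.274 m = 27.4 cm.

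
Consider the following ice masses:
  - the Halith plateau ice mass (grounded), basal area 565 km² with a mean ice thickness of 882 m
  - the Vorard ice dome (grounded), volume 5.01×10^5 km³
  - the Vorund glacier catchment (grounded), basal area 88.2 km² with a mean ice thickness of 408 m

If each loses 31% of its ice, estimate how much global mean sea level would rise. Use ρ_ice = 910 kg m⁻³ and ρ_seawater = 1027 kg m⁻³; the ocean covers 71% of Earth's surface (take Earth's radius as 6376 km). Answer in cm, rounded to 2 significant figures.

Halith: ice volume = 565 km² × 882 m = 498.3 km³; 0.31 × 498.3 × (910/1027) = 136.9 km³ of water.
Vorard: 0.31 × 5.01×10^5 km³ × (910/1027) = 1.376×10^5 km³ of water.
Vorund: ice volume = 88.2 km² × 408 m = 35.99 km³; 0.31 × 35.99 × (910/1027) = 9.885 km³ of water.
Total added water ≈ 1.378×10^14 m³ over 3.63×10^14 m² → Δh = 0.380 m = 38 cm.

≈ 38 cm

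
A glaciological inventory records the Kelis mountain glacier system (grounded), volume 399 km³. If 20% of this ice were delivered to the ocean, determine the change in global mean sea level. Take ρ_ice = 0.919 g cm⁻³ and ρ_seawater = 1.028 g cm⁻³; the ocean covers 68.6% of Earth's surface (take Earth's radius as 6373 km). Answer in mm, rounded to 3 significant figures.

≈ 0.204 mm

Kelis: 0.2 × 399 km³ × (919/1028) = 71.34 km³ of water.
Spread over 3.50×10^14 m² of ocean, Δh = 7.134×10^10 / 3.50×10^14 = 2.04×10^-4 m = 0.204 mm.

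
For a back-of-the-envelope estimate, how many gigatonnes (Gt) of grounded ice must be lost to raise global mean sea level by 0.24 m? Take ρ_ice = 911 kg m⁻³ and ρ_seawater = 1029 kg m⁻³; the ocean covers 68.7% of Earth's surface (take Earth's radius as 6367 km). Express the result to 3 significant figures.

Required water volume = Δh × A = 0.24 m × 3.50×10^14 m² = 8.399×10^13 m³.
ρ_w = 1029 kg m⁻³, so the mass of water = 8.399×10^13 m³ × 1029 kg m⁻³ = 8.643×10^16 kg = 8.64×10^4 Gt (and the same mass of ice, by conservation).

≈ 8.64×10^4 Gt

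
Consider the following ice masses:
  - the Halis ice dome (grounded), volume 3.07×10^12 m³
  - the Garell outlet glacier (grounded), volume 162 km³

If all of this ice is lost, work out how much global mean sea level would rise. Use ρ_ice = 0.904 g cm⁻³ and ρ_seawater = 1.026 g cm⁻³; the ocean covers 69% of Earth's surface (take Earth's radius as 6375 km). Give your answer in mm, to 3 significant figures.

≈ 8.08 mm

Halis: 3.07×10^12 m³ × (904/1026) = 2.705×10^12 m³ of water.
Garell: 162 km³ × (904/1026) = 142.7 km³ of water.
Total added water ≈ 2.848×10^12 m³ over 3.52×10^14 m² → Δh = 8.08×10^-3 m = 8.08 mm.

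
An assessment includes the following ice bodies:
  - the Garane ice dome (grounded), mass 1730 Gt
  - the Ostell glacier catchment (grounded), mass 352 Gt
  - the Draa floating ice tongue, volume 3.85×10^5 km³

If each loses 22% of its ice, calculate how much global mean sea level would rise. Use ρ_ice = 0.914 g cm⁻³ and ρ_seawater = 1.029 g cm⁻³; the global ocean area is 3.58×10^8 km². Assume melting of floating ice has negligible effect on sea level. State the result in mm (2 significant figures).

Garane: 0.22 × 1730 Gt = 3.806×10^14 kg; dividing by ρ_w = 1.029 g cm⁻³ = 1029 kg m⁻³ gives 3.699×10^11 m³ of water.
Ostell: 0.22 × 352 Gt = 7.744×10^13 kg; dividing by ρ_w = 1029 kg m⁻³ gives 7.526×10^10 m³ of water.
The Draa floating ice tongue is floating and already displaces its own weight of water, so its melt adds essentially nothing to sea level.
Total added water ≈ 4.451×10^11 m³ over 3.58×10^14 m² → Δh = 1.24×10^-3 m = 1.2 mm.

≈ 1.2 mm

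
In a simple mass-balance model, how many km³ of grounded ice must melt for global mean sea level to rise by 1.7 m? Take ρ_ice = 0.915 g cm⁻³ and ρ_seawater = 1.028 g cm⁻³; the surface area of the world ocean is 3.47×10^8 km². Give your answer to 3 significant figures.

≈ 6.63×10^5 km³

Required water volume = Δh × A = 1.7 m × 3.47×10^14 m² = 5.899×10^14 m³ = 5.899×10^5 km³.
Ice volume = water volume × ρ_w/ρ_ice = 5.899×10^5 × 1028/915 = 6.63×10^5 km³.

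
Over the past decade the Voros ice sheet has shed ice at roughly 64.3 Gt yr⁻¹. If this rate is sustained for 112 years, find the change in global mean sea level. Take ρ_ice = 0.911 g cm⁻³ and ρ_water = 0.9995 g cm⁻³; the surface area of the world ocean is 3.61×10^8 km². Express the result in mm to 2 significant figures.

Total mass lost = 64.3 Gt/yr × 112 yr = 7202 Gt = 7.202×10^15 kg.
ρ_w = 0.9995 g cm⁻³ = 999.5 kg m⁻³, so water volume = 7.202×10^15 / 999.5 = 7.205×10^12 m³.
Δh = 7.205×10^12 / 3.61×10^14 = 0.0200 m = 20 mm.

≈ 20 mm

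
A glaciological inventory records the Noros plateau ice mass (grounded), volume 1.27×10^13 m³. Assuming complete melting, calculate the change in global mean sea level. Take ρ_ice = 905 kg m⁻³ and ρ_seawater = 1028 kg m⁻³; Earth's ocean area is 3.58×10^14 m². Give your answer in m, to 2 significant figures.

Noros: 1.27×10^13 m³ × (905/1028) = 1.118×10^13 m³ of water.
Spread over 3.58×10^14 m² of ocean, Δh = 1.118×10^13 / 3.58×10^14 = 0.0312 m.

≈ 0.031 m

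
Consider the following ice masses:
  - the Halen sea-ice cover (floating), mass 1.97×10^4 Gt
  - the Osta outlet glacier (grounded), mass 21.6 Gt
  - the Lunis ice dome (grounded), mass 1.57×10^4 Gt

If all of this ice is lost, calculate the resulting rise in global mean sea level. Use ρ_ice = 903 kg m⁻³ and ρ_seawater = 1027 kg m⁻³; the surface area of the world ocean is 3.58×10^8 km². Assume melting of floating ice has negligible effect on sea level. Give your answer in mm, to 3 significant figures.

≈ 42.8 mm

The Halen sea-ice cover is floating and already displaces its own weight of water, so its melt adds essentially nothing to sea level.
Osta: 21.6 Gt = 2.160×10^13 kg; dividing by ρ_w = 1027 kg m⁻³ gives 2.103×10^10 m³ of water.
Lunis: 1.57×10^4 Gt = 1.570×10^16 kg; dividing by ρ_w = 1027 kg m⁻³ gives 1.529×10^13 m³ of water.
Total added water ≈ 1.531×10^13 m³ over 3.58×10^14 m² → Δh = 0.0428 m = 42.8 mm.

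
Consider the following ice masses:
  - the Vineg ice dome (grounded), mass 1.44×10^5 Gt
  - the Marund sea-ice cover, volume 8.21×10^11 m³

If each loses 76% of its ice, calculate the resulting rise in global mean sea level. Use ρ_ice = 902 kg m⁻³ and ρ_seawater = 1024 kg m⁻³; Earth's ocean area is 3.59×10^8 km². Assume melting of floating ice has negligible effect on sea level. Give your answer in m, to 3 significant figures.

≈ 0.298 m

Vineg: 0.76 × 1.44×10^5 Gt = 1.094×10^17 kg; dividing by ρ_w = 1024 kg m⁻³ gives 1.069×10^14 m³ of water.
The Marund sea-ice cover is floating and already displaces its own weight of water, so its melt adds essentially nothing to sea level.
Total added water ≈ 1.069×10^14 m³ over 3.59×10^14 m² → Δh = 0.298 m.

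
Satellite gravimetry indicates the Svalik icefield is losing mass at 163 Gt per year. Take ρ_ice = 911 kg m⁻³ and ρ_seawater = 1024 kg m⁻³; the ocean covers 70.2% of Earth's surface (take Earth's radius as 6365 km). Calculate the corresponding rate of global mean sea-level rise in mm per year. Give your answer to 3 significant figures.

ρ_w = 1024 kg m⁻³. Annual water volume added = 163 Gt / ρ_w = 1.630×10^14 kg / 1024 kg m⁻³ = 1.592×10^11 m³.
Δh per year = 1.592×10^11 / 3.57×10^14 = 4.45×10^-4 m = 0.445 mm.

≈ 0.445 mm/yr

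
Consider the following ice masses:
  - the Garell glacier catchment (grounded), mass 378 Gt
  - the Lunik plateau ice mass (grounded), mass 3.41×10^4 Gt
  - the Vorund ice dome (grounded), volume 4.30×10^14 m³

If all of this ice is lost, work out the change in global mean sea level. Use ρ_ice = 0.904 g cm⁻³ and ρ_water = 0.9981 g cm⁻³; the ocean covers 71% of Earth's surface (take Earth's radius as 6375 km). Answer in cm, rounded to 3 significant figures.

≈ 117 cm

Garell: 378 Gt = 3.780×10^14 kg; dividing by ρ_w = 0.9981 g cm⁻³ = 998.1 kg m⁻³ gives 3.787×10^11 m³ of water.
Lunik: 3.41×10^4 Gt = 3.410×10^16 kg; dividing by ρ_w = 998.1 kg m⁻³ gives 3.416×10^13 m³ of water.
Vorund: 4.30×10^14 m³ × (904/998.1) = 3.895×10^14 m³ of water.
Total added water ≈ 4.240×10^14 m³ over 3.63×10^14 m² → Δh = 1.17 m = 117 cm.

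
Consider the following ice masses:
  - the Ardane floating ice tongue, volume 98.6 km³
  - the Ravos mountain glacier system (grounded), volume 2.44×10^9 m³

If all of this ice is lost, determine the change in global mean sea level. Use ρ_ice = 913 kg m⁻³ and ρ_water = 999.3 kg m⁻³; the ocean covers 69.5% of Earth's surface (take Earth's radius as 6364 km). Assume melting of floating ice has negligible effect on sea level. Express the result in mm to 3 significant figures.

The Ardane floating ice tongue is floating and already displaces its own weight of water, so its melt adds essentially nothing to sea level.
Ravos: 2.44×10^9 m³ × (913/999.3) = 2.229×10^9 m³ of water.
Total added water ≈ 2.229×10^9 m³ over 3.54×10^14 m² → Δh = 6.30×10^-6 m = 6.30×10^-3 mm.

≈ 6.30×10^-3 mm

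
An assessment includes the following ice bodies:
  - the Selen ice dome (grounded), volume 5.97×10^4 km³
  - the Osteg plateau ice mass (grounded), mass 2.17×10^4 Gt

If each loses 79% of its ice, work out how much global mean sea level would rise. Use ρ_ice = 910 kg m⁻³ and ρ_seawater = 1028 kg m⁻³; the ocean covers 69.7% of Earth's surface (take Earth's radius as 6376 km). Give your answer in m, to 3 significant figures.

≈ 0.164 m

Selen: 0.79 × 5.97×10^4 km³ × (910/1028) = 4.175×10^4 km³ of water.
Osteg: 0.79 × 2.17×10^4 Gt = 1.714×10^16 kg; dividing by ρ_w = 1028 kg m⁻³ gives 1.668×10^13 m³ of water.
Total added water ≈ 5.843×10^13 m³ over 3.56×10^14 m² → Δh = 0.164 m.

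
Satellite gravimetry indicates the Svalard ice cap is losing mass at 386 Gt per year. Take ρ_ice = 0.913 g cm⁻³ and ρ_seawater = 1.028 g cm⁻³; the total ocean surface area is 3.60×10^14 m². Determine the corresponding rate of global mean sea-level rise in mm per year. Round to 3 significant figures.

≈ 1.04 mm/yr

ρ_w = 1.028 g cm⁻³ = 1028 kg m⁻³. Annual water volume added = 386 Gt / ρ_w = 3.860×10^14 kg / 1028 kg m⁻³ = 3.755×10^11 m³.
Δh per year = 3.755×10^11 / 3.60×10^14 = 1.04×10^-3 m = 1.04 mm.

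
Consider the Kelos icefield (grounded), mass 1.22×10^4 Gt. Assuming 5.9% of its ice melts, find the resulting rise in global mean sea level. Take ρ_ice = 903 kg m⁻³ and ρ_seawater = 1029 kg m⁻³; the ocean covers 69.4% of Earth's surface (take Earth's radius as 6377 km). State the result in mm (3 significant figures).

Kelos: 0.059 × 1.22×10^4 Gt = 7.198×10^14 kg; dividing by ρ_w = 1029 kg m⁻³ gives 6.995×10^11 m³ of water.
Spread over 3.55×10^14 m² of ocean, Δh = 6.995×10^11 / 3.55×10^14 = 1.97×10^-3 m = 1.97 mm.

≈ 1.97 mm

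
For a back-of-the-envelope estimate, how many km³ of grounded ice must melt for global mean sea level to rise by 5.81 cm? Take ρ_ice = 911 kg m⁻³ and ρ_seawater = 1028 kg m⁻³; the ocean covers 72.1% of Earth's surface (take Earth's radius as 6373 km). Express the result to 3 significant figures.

≈ 2.41×10^4 km³

Required water volume = Δh × A = 0.0581 m × 3.68×10^14 m² = 2.138×10^13 m³ = 2.138×10^4 km³.
Ice volume = water volume × ρ_w/ρ_ice = 2.138×10^4 × 1028/911 = 2.41×10^4 km³.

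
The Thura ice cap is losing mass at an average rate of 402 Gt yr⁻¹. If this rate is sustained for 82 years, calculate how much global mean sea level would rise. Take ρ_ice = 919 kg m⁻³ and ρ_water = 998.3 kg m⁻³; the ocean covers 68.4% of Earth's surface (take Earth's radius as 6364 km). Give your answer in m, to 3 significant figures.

Total mass lost = 402 Gt/yr × 82 yr = 3.296×10^4 Gt = 3.296×10^16 kg.
ρ_w = 998.3 kg m⁻³, so water volume = 3.296×10^16 / 998.3 = 3.302×10^13 m³.
Δh = 3.302×10^13 / 3.48×10^14 = 0.0949 m.

≈ 0.0949 m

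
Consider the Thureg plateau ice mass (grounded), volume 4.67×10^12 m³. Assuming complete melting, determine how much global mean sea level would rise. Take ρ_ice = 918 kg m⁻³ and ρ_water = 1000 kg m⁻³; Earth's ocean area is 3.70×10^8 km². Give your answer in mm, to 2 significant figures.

Thureg: 4.67×10^12 m³ × (918/1000) = 4.287×10^12 m³ of water.
Spread over 3.70×10^14 m² of ocean, Δh = 4.287×10^12 / 3.70×10^14 = 0.0116 m = 12 mm.

≈ 12 mm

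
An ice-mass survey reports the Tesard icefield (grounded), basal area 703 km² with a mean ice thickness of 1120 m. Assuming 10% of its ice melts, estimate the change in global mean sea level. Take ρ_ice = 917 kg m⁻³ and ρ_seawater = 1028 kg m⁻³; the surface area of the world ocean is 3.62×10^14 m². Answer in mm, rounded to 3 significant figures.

Tesard: ice volume = 703 km² × 1120 m = 787.4 km³; 0.1 × 787.4 × (917/1028) = 70.23 km³ of water.
Spread over 3.62×10^14 m² of ocean, Δh = 7.023×10^10 / 3.62×10^14 = 1.94×10^-4 m = 0.194 mm.

≈ 0.194 mm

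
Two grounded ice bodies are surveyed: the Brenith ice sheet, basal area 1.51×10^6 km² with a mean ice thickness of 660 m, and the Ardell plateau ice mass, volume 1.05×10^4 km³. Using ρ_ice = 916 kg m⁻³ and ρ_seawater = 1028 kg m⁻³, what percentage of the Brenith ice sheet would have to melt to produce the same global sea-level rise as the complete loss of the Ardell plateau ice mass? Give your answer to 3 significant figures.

Equal sea-level rise means equal mass of meltwater, i.e. equal mass of ice lost.
Ice mass of Ardell: 9.618×10^15 kg; ice mass of Brenith: 9.129×10^17 kg.
Fraction required = 9.618×10^15 / 9.129×10^17 = 0.0105 → 1.05 %.

≈ 1.05 %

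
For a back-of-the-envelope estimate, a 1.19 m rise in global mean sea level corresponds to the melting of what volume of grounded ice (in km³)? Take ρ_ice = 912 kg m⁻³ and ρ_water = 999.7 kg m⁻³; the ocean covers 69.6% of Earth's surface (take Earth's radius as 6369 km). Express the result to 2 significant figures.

≈ 4.6×10^5 km³

Required water volume = Δh × A = 1.19 m × 3.55×10^14 m² = 4.222×10^14 m³ = 4.222×10^5 km³.
Ice volume = water volume × ρ_w/ρ_ice = 4.222×10^5 × 999.7/912 = 4.6×10^5 km³.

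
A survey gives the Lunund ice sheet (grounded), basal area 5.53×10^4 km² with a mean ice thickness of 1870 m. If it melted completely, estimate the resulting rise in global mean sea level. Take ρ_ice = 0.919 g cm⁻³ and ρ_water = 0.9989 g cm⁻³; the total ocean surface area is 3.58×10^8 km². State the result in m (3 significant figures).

Lunund: ice volume = 5.53×10^4 km² × 1870 m = 1.034×10^5 km³; 1.034×10^5 × (919/998.9) = 9.514×10^4 km³ of water.
Spread over 3.58×10^14 m² of ocean, Δh = 9.514×10^13 / 3.58×10^14 = 0.266 m.

≈ 0.266 m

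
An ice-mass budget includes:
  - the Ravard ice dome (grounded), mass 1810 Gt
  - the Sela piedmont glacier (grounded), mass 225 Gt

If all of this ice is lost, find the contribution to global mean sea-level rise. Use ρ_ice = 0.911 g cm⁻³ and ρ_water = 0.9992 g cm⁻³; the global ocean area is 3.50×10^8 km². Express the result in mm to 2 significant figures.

Ravard: 1810 Gt = 1.810×10^15 kg; dividing by ρ_w = 0.9992 g cm⁻³ = 999.2 kg m⁻³ gives 1.811×10^12 m³ of water.
Sela: 225 Gt = 2.250×10^14 kg; dividing by ρ_w = 999.2 kg m⁻³ gives 2.252×10^11 m³ of water.
Total added water ≈ 2.037×10^12 m³ over 3.50×10^14 m² → Δh = 5.82×10^-3 m = 5.8 mm.

≈ 5.8 mm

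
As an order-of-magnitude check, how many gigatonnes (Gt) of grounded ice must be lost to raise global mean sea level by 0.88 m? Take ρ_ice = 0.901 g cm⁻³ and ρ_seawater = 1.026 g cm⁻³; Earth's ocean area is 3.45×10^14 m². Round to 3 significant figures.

Required water volume = Δh × A = 0.88 m × 3.45×10^14 m² = 3.036×10^14 m³.
ρ_w = 1.026 g cm⁻³ = 1026 kg m⁻³, so the mass of water = 3.036×10^14 m³ × 1026 kg m⁻³ = 3.115×10^17 kg = 3.11×10^5 Gt (and the same mass of ice, by conservation).

≈ 3.11×10^5 Gt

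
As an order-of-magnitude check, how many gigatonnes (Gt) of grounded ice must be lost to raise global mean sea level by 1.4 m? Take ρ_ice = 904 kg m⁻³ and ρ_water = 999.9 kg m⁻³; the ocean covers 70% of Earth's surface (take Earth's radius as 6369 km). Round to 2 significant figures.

Required water volume = Δh × A = 1.4 m × 3.57×10^14 m² = 4.995×10^14 m³.
ρ_w = 999.9 kg m⁻³, so the mass of water = 4.995×10^14 m³ × 999.9 kg m⁻³ = 4.995×10^17 kg = 5.0×10^5 Gt (and the same mass of ice, by conservation).

≈ 5.0×10^5 Gt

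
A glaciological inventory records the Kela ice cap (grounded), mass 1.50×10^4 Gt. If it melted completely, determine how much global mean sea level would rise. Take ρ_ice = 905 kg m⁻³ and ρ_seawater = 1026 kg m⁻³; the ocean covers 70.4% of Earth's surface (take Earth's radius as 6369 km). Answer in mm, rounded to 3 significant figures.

≈ 40.7 mm

Kela: 1.50×10^4 Gt = 1.500×10^16 kg; dividing by ρ_w = 1026 kg m⁻³ gives 1.462×10^13 m³ of water.
Spread over 3.59×10^14 m² of ocean, Δh = 1.462×10^13 / 3.59×10^14 = 0.0407 m = 40.7 mm.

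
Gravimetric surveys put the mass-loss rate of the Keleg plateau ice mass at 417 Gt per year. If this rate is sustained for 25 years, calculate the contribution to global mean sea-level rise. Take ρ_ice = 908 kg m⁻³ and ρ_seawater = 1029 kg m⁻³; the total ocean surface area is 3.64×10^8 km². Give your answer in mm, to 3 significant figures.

≈ 27.8 mm

Total mass lost = 417 Gt/yr × 25 yr = 1.042×10^4 Gt = 1.042×10^16 kg.
ρ_w = 1029 kg m⁻³, so water volume = 1.042×10^16 / 1029 = 1.013×10^13 m³.
Δh = 1.013×10^13 / 3.64×10^14 = 0.0278 m = 27.8 mm.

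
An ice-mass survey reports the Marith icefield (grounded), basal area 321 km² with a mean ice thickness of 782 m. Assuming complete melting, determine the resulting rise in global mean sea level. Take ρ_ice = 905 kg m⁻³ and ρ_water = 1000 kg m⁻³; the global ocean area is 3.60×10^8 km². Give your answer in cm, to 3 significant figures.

Marith: ice volume = 321 km² × 782 m = 251.0 km³; 251.0 × (905/1000) = 227.2 km³ of water.
Spread over 3.60×10^14 m² of ocean, Δh = 2.272×10^11 / 3.60×10^14 = 6.31×10^-4 m = 0.0631 cm.

≈ 0.0631 cm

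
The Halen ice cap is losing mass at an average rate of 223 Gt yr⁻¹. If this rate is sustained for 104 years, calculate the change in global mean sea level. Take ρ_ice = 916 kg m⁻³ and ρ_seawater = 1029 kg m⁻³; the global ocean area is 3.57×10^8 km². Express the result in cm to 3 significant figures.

Total mass lost = 223 Gt/yr × 104 yr = 2.319×10^4 Gt = 2.319×10^16 kg.
ρ_w = 1029 kg m⁻³, so water volume = 2.319×10^16 / 1029 = 2.254×10^13 m³.
Δh = 2.254×10^13 / 3.57×10^14 = 0.0631 m = 6.31 cm.

≈ 6.31 cm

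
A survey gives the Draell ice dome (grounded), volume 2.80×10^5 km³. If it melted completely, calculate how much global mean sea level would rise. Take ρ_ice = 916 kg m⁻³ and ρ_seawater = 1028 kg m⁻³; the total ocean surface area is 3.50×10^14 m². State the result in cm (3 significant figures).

≈ 71.3 cm

Draell: 2.80×10^5 km³ × (916/1028) = 2.495×10^5 km³ of water.
Spread over 3.50×10^14 m² of ocean, Δh = 2.495×10^14 / 3.50×10^14 = 0.713 m = 71.3 cm.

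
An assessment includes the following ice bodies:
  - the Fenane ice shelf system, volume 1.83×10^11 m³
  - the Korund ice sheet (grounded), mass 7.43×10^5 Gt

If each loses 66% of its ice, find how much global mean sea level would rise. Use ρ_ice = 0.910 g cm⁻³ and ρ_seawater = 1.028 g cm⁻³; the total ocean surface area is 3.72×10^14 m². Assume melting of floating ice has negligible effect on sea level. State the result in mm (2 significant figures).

≈ 1300 mm

The Fenane ice shelf system is floating and already displaces its own weight of water, so its melt adds essentially nothing to sea level.
Korund: 0.66 × 7.43×10^5 Gt = 4.904×10^17 kg; dividing by ρ_w = 1.028 g cm⁻³ = 1028 kg m⁻³ gives 4.770×10^14 m³ of water.
Total added water ≈ 4.770×10^14 m³ over 3.72×10^14 m² → Δh = 1.28 m = 1300 mm.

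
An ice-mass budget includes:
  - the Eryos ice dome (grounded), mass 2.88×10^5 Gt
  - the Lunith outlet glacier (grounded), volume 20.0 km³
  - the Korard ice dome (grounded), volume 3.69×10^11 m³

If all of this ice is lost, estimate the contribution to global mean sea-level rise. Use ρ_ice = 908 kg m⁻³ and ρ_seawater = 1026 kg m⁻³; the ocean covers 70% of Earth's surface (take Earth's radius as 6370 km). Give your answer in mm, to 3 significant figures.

Eryos: 2.88×10^5 Gt = 2.880×10^17 kg; dividing by ρ_w = 1026 kg m⁻³ gives 2.807×10^14 m³ of water.
Lunith: 20.0 km³ × (908/1026) = 17.70 km³ of water.
Korard: 3.69×10^11 m³ × (908/1026) = 3.266×10^11 m³ of water.
Total added water ≈ 2.810×10^14 m³ over 3.57×10^14 m² → Δh = 0.787 m = 787 mm.

≈ 787 mm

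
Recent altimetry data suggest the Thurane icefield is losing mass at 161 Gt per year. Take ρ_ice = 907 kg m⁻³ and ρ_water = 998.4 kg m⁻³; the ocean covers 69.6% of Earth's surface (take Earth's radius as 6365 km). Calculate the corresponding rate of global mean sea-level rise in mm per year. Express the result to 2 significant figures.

≈ 0.46 mm/yr

ρ_w = 998.4 kg m⁻³. Annual water volume added = 161 Gt / ρ_w = 1.610×10^14 kg / 998.4 kg m⁻³ = 1.613×10^11 m³.
Δh per year = 1.613×10^11 / 3.54×10^14 = 4.55×10^-4 m = 0.46 mm.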